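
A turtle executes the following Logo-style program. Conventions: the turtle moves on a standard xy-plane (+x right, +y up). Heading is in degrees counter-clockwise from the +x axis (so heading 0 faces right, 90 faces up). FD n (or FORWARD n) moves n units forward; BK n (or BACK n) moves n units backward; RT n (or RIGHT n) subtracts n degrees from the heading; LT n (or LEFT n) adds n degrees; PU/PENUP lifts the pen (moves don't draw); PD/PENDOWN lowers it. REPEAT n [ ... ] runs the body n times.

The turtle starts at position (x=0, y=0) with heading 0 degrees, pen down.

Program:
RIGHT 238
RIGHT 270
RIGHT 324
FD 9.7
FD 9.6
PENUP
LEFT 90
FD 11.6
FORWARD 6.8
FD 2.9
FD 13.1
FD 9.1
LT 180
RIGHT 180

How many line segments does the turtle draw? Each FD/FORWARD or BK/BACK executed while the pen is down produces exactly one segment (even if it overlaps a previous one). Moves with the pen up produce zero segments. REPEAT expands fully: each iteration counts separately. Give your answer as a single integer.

Executing turtle program step by step:
Start: pos=(0,0), heading=0, pen down
RT 238: heading 0 -> 122
RT 270: heading 122 -> 212
RT 324: heading 212 -> 248
FD 9.7: (0,0) -> (-3.634,-8.994) [heading=248, draw]
FD 9.6: (-3.634,-8.994) -> (-7.23,-17.895) [heading=248, draw]
PU: pen up
LT 90: heading 248 -> 338
FD 11.6: (-7.23,-17.895) -> (3.525,-22.24) [heading=338, move]
FD 6.8: (3.525,-22.24) -> (9.83,-24.787) [heading=338, move]
FD 2.9: (9.83,-24.787) -> (12.519,-25.874) [heading=338, move]
FD 13.1: (12.519,-25.874) -> (24.665,-30.781) [heading=338, move]
FD 9.1: (24.665,-30.781) -> (33.103,-34.19) [heading=338, move]
LT 180: heading 338 -> 158
RT 180: heading 158 -> 338
Final: pos=(33.103,-34.19), heading=338, 2 segment(s) drawn
Segments drawn: 2

Answer: 2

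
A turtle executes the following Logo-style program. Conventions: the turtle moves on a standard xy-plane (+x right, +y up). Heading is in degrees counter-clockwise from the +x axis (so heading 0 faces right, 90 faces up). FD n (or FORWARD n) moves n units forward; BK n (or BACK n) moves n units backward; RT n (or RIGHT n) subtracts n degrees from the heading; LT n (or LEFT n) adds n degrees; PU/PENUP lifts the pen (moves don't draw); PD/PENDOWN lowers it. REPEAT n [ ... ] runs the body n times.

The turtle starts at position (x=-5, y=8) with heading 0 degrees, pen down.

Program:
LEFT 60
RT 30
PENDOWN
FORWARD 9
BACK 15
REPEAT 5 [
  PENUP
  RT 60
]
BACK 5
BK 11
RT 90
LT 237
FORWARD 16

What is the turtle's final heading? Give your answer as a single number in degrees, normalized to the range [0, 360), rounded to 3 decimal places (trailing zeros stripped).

Executing turtle program step by step:
Start: pos=(-5,8), heading=0, pen down
LT 60: heading 0 -> 60
RT 30: heading 60 -> 30
PD: pen down
FD 9: (-5,8) -> (2.794,12.5) [heading=30, draw]
BK 15: (2.794,12.5) -> (-10.196,5) [heading=30, draw]
REPEAT 5 [
  -- iteration 1/5 --
  PU: pen up
  RT 60: heading 30 -> 330
  -- iteration 2/5 --
  PU: pen up
  RT 60: heading 330 -> 270
  -- iteration 3/5 --
  PU: pen up
  RT 60: heading 270 -> 210
  -- iteration 4/5 --
  PU: pen up
  RT 60: heading 210 -> 150
  -- iteration 5/5 --
  PU: pen up
  RT 60: heading 150 -> 90
]
BK 5: (-10.196,5) -> (-10.196,0) [heading=90, move]
BK 11: (-10.196,0) -> (-10.196,-11) [heading=90, move]
RT 90: heading 90 -> 0
LT 237: heading 0 -> 237
FD 16: (-10.196,-11) -> (-18.91,-24.419) [heading=237, move]
Final: pos=(-18.91,-24.419), heading=237, 2 segment(s) drawn

Answer: 237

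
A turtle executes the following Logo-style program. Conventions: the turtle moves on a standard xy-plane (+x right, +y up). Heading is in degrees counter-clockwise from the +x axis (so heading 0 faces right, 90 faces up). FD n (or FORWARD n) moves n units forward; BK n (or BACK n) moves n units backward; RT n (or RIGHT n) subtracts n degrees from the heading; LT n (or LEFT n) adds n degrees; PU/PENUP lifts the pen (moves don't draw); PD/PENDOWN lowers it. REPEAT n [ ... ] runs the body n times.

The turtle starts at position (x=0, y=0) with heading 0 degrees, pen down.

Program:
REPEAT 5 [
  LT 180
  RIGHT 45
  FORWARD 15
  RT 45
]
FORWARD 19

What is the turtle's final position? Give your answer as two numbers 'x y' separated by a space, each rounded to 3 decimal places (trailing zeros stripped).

Executing turtle program step by step:
Start: pos=(0,0), heading=0, pen down
REPEAT 5 [
  -- iteration 1/5 --
  LT 180: heading 0 -> 180
  RT 45: heading 180 -> 135
  FD 15: (0,0) -> (-10.607,10.607) [heading=135, draw]
  RT 45: heading 135 -> 90
  -- iteration 2/5 --
  LT 180: heading 90 -> 270
  RT 45: heading 270 -> 225
  FD 15: (-10.607,10.607) -> (-21.213,0) [heading=225, draw]
  RT 45: heading 225 -> 180
  -- iteration 3/5 --
  LT 180: heading 180 -> 0
  RT 45: heading 0 -> 315
  FD 15: (-21.213,0) -> (-10.607,-10.607) [heading=315, draw]
  RT 45: heading 315 -> 270
  -- iteration 4/5 --
  LT 180: heading 270 -> 90
  RT 45: heading 90 -> 45
  FD 15: (-10.607,-10.607) -> (0,0) [heading=45, draw]
  RT 45: heading 45 -> 0
  -- iteration 5/5 --
  LT 180: heading 0 -> 180
  RT 45: heading 180 -> 135
  FD 15: (0,0) -> (-10.607,10.607) [heading=135, draw]
  RT 45: heading 135 -> 90
]
FD 19: (-10.607,10.607) -> (-10.607,29.607) [heading=90, draw]
Final: pos=(-10.607,29.607), heading=90, 6 segment(s) drawn

Answer: -10.607 29.607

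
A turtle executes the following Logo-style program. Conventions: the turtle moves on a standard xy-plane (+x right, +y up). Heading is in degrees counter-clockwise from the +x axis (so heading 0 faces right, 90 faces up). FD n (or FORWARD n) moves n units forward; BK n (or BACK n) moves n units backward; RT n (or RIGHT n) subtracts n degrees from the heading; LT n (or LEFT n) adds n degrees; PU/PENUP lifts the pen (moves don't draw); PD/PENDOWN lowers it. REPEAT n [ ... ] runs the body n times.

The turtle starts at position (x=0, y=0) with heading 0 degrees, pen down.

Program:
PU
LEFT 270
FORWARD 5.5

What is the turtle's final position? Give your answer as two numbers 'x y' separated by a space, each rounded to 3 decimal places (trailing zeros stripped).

Answer: 0 -5.5

Derivation:
Executing turtle program step by step:
Start: pos=(0,0), heading=0, pen down
PU: pen up
LT 270: heading 0 -> 270
FD 5.5: (0,0) -> (0,-5.5) [heading=270, move]
Final: pos=(0,-5.5), heading=270, 0 segment(s) drawn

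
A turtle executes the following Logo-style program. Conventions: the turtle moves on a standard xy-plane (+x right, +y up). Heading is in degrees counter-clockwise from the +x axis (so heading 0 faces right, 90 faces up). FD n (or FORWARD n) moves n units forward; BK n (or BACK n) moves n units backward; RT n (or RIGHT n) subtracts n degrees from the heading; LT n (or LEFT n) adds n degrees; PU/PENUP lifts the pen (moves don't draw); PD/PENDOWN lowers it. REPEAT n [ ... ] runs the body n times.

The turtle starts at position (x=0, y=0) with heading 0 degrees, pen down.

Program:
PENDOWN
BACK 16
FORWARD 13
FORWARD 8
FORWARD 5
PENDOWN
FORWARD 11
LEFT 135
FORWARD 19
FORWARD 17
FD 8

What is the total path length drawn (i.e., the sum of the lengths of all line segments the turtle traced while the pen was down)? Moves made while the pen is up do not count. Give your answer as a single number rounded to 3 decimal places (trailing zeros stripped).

Executing turtle program step by step:
Start: pos=(0,0), heading=0, pen down
PD: pen down
BK 16: (0,0) -> (-16,0) [heading=0, draw]
FD 13: (-16,0) -> (-3,0) [heading=0, draw]
FD 8: (-3,0) -> (5,0) [heading=0, draw]
FD 5: (5,0) -> (10,0) [heading=0, draw]
PD: pen down
FD 11: (10,0) -> (21,0) [heading=0, draw]
LT 135: heading 0 -> 135
FD 19: (21,0) -> (7.565,13.435) [heading=135, draw]
FD 17: (7.565,13.435) -> (-4.456,25.456) [heading=135, draw]
FD 8: (-4.456,25.456) -> (-10.113,31.113) [heading=135, draw]
Final: pos=(-10.113,31.113), heading=135, 8 segment(s) drawn

Segment lengths:
  seg 1: (0,0) -> (-16,0), length = 16
  seg 2: (-16,0) -> (-3,0), length = 13
  seg 3: (-3,0) -> (5,0), length = 8
  seg 4: (5,0) -> (10,0), length = 5
  seg 5: (10,0) -> (21,0), length = 11
  seg 6: (21,0) -> (7.565,13.435), length = 19
  seg 7: (7.565,13.435) -> (-4.456,25.456), length = 17
  seg 8: (-4.456,25.456) -> (-10.113,31.113), length = 8
Total = 97

Answer: 97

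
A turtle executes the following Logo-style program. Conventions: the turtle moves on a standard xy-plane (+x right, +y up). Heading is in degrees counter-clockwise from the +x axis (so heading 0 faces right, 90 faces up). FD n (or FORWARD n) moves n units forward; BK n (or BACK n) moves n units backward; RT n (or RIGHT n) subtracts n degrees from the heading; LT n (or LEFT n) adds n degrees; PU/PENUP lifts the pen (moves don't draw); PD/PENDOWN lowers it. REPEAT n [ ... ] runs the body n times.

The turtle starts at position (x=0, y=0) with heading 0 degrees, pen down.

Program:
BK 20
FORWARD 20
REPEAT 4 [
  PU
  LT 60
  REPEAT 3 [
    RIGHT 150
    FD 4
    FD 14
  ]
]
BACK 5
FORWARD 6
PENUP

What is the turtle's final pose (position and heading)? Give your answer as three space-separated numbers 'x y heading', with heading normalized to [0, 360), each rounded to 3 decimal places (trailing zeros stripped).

Executing turtle program step by step:
Start: pos=(0,0), heading=0, pen down
BK 20: (0,0) -> (-20,0) [heading=0, draw]
FD 20: (-20,0) -> (0,0) [heading=0, draw]
REPEAT 4 [
  -- iteration 1/4 --
  PU: pen up
  LT 60: heading 0 -> 60
  REPEAT 3 [
    -- iteration 1/3 --
    RT 150: heading 60 -> 270
    FD 4: (0,0) -> (0,-4) [heading=270, move]
    FD 14: (0,-4) -> (0,-18) [heading=270, move]
    -- iteration 2/3 --
    RT 150: heading 270 -> 120
    FD 4: (0,-18) -> (-2,-14.536) [heading=120, move]
    FD 14: (-2,-14.536) -> (-9,-2.412) [heading=120, move]
    -- iteration 3/3 --
    RT 150: heading 120 -> 330
    FD 4: (-9,-2.412) -> (-5.536,-4.412) [heading=330, move]
    FD 14: (-5.536,-4.412) -> (6.588,-11.412) [heading=330, move]
  ]
  -- iteration 2/4 --
  PU: pen up
  LT 60: heading 330 -> 30
  REPEAT 3 [
    -- iteration 1/3 --
    RT 150: heading 30 -> 240
    FD 4: (6.588,-11.412) -> (4.588,-14.876) [heading=240, move]
    FD 14: (4.588,-14.876) -> (-2.412,-27) [heading=240, move]
    -- iteration 2/3 --
    RT 150: heading 240 -> 90
    FD 4: (-2.412,-27) -> (-2.412,-23) [heading=90, move]
    FD 14: (-2.412,-23) -> (-2.412,-9) [heading=90, move]
    -- iteration 3/3 --
    RT 150: heading 90 -> 300
    FD 4: (-2.412,-9) -> (-0.412,-12.464) [heading=300, move]
    FD 14: (-0.412,-12.464) -> (6.588,-24.588) [heading=300, move]
  ]
  -- iteration 3/4 --
  PU: pen up
  LT 60: heading 300 -> 0
  REPEAT 3 [
    -- iteration 1/3 --
    RT 150: heading 0 -> 210
    FD 4: (6.588,-24.588) -> (3.124,-26.588) [heading=210, move]
    FD 14: (3.124,-26.588) -> (-9,-33.588) [heading=210, move]
    -- iteration 2/3 --
    RT 150: heading 210 -> 60
    FD 4: (-9,-33.588) -> (-7,-30.124) [heading=60, move]
    FD 14: (-7,-30.124) -> (0,-18) [heading=60, move]
    -- iteration 3/3 --
    RT 150: heading 60 -> 270
    FD 4: (0,-18) -> (0,-22) [heading=270, move]
    FD 14: (0,-22) -> (0,-36) [heading=270, move]
  ]
  -- iteration 4/4 --
  PU: pen up
  LT 60: heading 270 -> 330
  REPEAT 3 [
    -- iteration 1/3 --
    RT 150: heading 330 -> 180
    FD 4: (0,-36) -> (-4,-36) [heading=180, move]
    FD 14: (-4,-36) -> (-18,-36) [heading=180, move]
    -- iteration 2/3 --
    RT 150: heading 180 -> 30
    FD 4: (-18,-36) -> (-14.536,-34) [heading=30, move]
    FD 14: (-14.536,-34) -> (-2.412,-27) [heading=30, move]
    -- iteration 3/3 --
    RT 150: heading 30 -> 240
    FD 4: (-2.412,-27) -> (-4.412,-30.464) [heading=240, move]
    FD 14: (-4.412,-30.464) -> (-11.412,-42.588) [heading=240, move]
  ]
]
BK 5: (-11.412,-42.588) -> (-8.912,-38.258) [heading=240, move]
FD 6: (-8.912,-38.258) -> (-11.912,-43.454) [heading=240, move]
PU: pen up
Final: pos=(-11.912,-43.454), heading=240, 2 segment(s) drawn

Answer: -11.912 -43.454 240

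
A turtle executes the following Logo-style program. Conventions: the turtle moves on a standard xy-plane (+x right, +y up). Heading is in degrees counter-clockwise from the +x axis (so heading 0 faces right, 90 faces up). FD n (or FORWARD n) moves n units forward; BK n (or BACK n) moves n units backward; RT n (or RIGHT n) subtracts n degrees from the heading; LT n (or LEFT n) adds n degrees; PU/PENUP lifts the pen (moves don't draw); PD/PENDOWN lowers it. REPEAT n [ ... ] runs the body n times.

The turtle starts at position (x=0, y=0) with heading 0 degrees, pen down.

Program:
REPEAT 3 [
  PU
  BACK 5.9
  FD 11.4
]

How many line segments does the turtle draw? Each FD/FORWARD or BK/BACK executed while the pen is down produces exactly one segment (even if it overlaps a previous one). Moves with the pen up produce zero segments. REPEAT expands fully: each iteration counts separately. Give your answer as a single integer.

Executing turtle program step by step:
Start: pos=(0,0), heading=0, pen down
REPEAT 3 [
  -- iteration 1/3 --
  PU: pen up
  BK 5.9: (0,0) -> (-5.9,0) [heading=0, move]
  FD 11.4: (-5.9,0) -> (5.5,0) [heading=0, move]
  -- iteration 2/3 --
  PU: pen up
  BK 5.9: (5.5,0) -> (-0.4,0) [heading=0, move]
  FD 11.4: (-0.4,0) -> (11,0) [heading=0, move]
  -- iteration 3/3 --
  PU: pen up
  BK 5.9: (11,0) -> (5.1,0) [heading=0, move]
  FD 11.4: (5.1,0) -> (16.5,0) [heading=0, move]
]
Final: pos=(16.5,0), heading=0, 0 segment(s) drawn
Segments drawn: 0

Answer: 0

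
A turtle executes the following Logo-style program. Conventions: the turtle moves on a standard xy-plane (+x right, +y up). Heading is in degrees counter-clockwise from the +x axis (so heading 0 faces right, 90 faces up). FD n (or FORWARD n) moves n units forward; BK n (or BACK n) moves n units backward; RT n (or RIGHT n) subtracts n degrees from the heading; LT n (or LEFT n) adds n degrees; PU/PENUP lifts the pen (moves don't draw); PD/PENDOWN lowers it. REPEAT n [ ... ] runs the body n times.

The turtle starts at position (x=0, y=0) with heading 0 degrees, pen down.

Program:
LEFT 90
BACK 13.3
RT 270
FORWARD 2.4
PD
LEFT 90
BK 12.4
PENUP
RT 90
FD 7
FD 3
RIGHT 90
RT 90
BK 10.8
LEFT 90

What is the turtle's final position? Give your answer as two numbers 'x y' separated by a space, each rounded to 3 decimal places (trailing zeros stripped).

Answer: -23.2 -0.9

Derivation:
Executing turtle program step by step:
Start: pos=(0,0), heading=0, pen down
LT 90: heading 0 -> 90
BK 13.3: (0,0) -> (0,-13.3) [heading=90, draw]
RT 270: heading 90 -> 180
FD 2.4: (0,-13.3) -> (-2.4,-13.3) [heading=180, draw]
PD: pen down
LT 90: heading 180 -> 270
BK 12.4: (-2.4,-13.3) -> (-2.4,-0.9) [heading=270, draw]
PU: pen up
RT 90: heading 270 -> 180
FD 7: (-2.4,-0.9) -> (-9.4,-0.9) [heading=180, move]
FD 3: (-9.4,-0.9) -> (-12.4,-0.9) [heading=180, move]
RT 90: heading 180 -> 90
RT 90: heading 90 -> 0
BK 10.8: (-12.4,-0.9) -> (-23.2,-0.9) [heading=0, move]
LT 90: heading 0 -> 90
Final: pos=(-23.2,-0.9), heading=90, 3 segment(s) drawn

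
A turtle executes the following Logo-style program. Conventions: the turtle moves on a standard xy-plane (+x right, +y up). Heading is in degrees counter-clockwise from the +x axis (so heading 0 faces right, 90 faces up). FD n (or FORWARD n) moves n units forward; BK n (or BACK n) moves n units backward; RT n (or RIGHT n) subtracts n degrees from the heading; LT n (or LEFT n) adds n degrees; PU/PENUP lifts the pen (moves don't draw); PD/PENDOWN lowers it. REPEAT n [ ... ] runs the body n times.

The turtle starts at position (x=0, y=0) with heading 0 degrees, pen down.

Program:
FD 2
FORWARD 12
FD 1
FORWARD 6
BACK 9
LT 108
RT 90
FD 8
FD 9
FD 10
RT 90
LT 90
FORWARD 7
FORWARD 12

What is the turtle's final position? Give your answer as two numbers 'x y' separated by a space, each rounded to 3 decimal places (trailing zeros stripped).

Executing turtle program step by step:
Start: pos=(0,0), heading=0, pen down
FD 2: (0,0) -> (2,0) [heading=0, draw]
FD 12: (2,0) -> (14,0) [heading=0, draw]
FD 1: (14,0) -> (15,0) [heading=0, draw]
FD 6: (15,0) -> (21,0) [heading=0, draw]
BK 9: (21,0) -> (12,0) [heading=0, draw]
LT 108: heading 0 -> 108
RT 90: heading 108 -> 18
FD 8: (12,0) -> (19.608,2.472) [heading=18, draw]
FD 9: (19.608,2.472) -> (28.168,5.253) [heading=18, draw]
FD 10: (28.168,5.253) -> (37.679,8.343) [heading=18, draw]
RT 90: heading 18 -> 288
LT 90: heading 288 -> 18
FD 7: (37.679,8.343) -> (44.336,10.507) [heading=18, draw]
FD 12: (44.336,10.507) -> (55.749,14.215) [heading=18, draw]
Final: pos=(55.749,14.215), heading=18, 10 segment(s) drawn

Answer: 55.749 14.215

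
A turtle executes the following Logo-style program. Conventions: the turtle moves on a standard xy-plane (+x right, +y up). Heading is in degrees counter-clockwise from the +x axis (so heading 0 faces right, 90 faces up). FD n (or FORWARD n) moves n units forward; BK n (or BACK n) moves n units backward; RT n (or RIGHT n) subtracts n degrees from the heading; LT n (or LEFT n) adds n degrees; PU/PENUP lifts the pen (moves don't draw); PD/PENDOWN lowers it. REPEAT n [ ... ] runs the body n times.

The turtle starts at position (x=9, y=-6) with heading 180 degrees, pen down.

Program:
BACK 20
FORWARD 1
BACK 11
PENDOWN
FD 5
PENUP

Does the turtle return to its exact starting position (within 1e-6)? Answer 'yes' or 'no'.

Answer: no

Derivation:
Executing turtle program step by step:
Start: pos=(9,-6), heading=180, pen down
BK 20: (9,-6) -> (29,-6) [heading=180, draw]
FD 1: (29,-6) -> (28,-6) [heading=180, draw]
BK 11: (28,-6) -> (39,-6) [heading=180, draw]
PD: pen down
FD 5: (39,-6) -> (34,-6) [heading=180, draw]
PU: pen up
Final: pos=(34,-6), heading=180, 4 segment(s) drawn

Start position: (9, -6)
Final position: (34, -6)
Distance = 25; >= 1e-6 -> NOT closed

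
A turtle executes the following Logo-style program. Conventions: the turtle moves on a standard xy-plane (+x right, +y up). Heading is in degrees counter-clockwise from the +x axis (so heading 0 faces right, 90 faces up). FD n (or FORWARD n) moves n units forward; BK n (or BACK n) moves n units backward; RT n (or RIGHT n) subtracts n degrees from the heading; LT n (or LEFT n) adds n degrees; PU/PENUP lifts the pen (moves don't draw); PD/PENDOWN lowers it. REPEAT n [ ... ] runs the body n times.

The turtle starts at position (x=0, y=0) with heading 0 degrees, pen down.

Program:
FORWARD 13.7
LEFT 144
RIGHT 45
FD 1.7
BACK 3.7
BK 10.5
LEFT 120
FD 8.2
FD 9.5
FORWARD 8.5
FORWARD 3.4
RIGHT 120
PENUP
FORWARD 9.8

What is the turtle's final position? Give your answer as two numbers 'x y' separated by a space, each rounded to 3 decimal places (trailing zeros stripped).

Executing turtle program step by step:
Start: pos=(0,0), heading=0, pen down
FD 13.7: (0,0) -> (13.7,0) [heading=0, draw]
LT 144: heading 0 -> 144
RT 45: heading 144 -> 99
FD 1.7: (13.7,0) -> (13.434,1.679) [heading=99, draw]
BK 3.7: (13.434,1.679) -> (14.013,-1.975) [heading=99, draw]
BK 10.5: (14.013,-1.975) -> (15.655,-12.346) [heading=99, draw]
LT 120: heading 99 -> 219
FD 8.2: (15.655,-12.346) -> (9.283,-17.507) [heading=219, draw]
FD 9.5: (9.283,-17.507) -> (1.9,-23.485) [heading=219, draw]
FD 8.5: (1.9,-23.485) -> (-4.706,-28.834) [heading=219, draw]
FD 3.4: (-4.706,-28.834) -> (-7.348,-30.974) [heading=219, draw]
RT 120: heading 219 -> 99
PU: pen up
FD 9.8: (-7.348,-30.974) -> (-8.881,-21.295) [heading=99, move]
Final: pos=(-8.881,-21.295), heading=99, 8 segment(s) drawn

Answer: -8.881 -21.295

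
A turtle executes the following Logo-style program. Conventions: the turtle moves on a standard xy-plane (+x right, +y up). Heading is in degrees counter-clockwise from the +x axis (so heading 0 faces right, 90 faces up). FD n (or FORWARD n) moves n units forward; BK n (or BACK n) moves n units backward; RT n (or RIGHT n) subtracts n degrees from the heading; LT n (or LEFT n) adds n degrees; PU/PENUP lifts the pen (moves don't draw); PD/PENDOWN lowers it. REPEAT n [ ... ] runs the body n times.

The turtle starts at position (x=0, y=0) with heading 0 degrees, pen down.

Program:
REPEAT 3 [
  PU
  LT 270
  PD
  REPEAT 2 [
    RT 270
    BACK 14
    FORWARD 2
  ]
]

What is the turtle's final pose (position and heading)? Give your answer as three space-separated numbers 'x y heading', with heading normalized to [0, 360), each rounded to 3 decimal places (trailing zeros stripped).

Executing turtle program step by step:
Start: pos=(0,0), heading=0, pen down
REPEAT 3 [
  -- iteration 1/3 --
  PU: pen up
  LT 270: heading 0 -> 270
  PD: pen down
  REPEAT 2 [
    -- iteration 1/2 --
    RT 270: heading 270 -> 0
    BK 14: (0,0) -> (-14,0) [heading=0, draw]
    FD 2: (-14,0) -> (-12,0) [heading=0, draw]
    -- iteration 2/2 --
    RT 270: heading 0 -> 90
    BK 14: (-12,0) -> (-12,-14) [heading=90, draw]
    FD 2: (-12,-14) -> (-12,-12) [heading=90, draw]
  ]
  -- iteration 2/3 --
  PU: pen up
  LT 270: heading 90 -> 0
  PD: pen down
  REPEAT 2 [
    -- iteration 1/2 --
    RT 270: heading 0 -> 90
    BK 14: (-12,-12) -> (-12,-26) [heading=90, draw]
    FD 2: (-12,-26) -> (-12,-24) [heading=90, draw]
    -- iteration 2/2 --
    RT 270: heading 90 -> 180
    BK 14: (-12,-24) -> (2,-24) [heading=180, draw]
    FD 2: (2,-24) -> (0,-24) [heading=180, draw]
  ]
  -- iteration 3/3 --
  PU: pen up
  LT 270: heading 180 -> 90
  PD: pen down
  REPEAT 2 [
    -- iteration 1/2 --
    RT 270: heading 90 -> 180
    BK 14: (0,-24) -> (14,-24) [heading=180, draw]
    FD 2: (14,-24) -> (12,-24) [heading=180, draw]
    -- iteration 2/2 --
    RT 270: heading 180 -> 270
    BK 14: (12,-24) -> (12,-10) [heading=270, draw]
    FD 2: (12,-10) -> (12,-12) [heading=270, draw]
  ]
]
Final: pos=(12,-12), heading=270, 12 segment(s) drawn

Answer: 12 -12 270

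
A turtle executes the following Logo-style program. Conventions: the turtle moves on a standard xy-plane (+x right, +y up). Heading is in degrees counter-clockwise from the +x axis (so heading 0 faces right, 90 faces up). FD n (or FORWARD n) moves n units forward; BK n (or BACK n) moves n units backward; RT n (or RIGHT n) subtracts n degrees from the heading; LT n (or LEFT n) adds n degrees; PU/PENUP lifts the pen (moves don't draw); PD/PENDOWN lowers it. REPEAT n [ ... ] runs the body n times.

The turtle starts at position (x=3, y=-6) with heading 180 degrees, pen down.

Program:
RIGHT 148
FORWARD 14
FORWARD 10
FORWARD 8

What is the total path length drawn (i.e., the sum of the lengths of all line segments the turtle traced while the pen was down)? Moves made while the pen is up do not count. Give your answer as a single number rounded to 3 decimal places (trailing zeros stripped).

Executing turtle program step by step:
Start: pos=(3,-6), heading=180, pen down
RT 148: heading 180 -> 32
FD 14: (3,-6) -> (14.873,1.419) [heading=32, draw]
FD 10: (14.873,1.419) -> (23.353,6.718) [heading=32, draw]
FD 8: (23.353,6.718) -> (30.138,10.957) [heading=32, draw]
Final: pos=(30.138,10.957), heading=32, 3 segment(s) drawn

Segment lengths:
  seg 1: (3,-6) -> (14.873,1.419), length = 14
  seg 2: (14.873,1.419) -> (23.353,6.718), length = 10
  seg 3: (23.353,6.718) -> (30.138,10.957), length = 8
Total = 32

Answer: 32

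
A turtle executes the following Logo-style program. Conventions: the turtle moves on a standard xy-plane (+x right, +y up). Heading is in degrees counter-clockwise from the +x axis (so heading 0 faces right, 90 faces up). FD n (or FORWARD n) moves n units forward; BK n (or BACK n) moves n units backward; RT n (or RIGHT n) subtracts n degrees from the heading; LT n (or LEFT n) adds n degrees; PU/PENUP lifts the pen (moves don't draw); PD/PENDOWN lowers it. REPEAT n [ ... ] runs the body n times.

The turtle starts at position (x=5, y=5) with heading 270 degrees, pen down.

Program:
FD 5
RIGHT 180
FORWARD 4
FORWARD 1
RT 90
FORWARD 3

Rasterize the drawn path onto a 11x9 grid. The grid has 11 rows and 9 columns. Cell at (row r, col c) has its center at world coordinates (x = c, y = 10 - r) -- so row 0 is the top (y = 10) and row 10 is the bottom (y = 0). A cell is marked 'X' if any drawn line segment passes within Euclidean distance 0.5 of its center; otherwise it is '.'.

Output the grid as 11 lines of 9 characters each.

Segment 0: (5,5) -> (5,0)
Segment 1: (5,0) -> (5,4)
Segment 2: (5,4) -> (5,5)
Segment 3: (5,5) -> (8,5)

Answer: .........
.........
.........
.........
.........
.....XXXX
.....X...
.....X...
.....X...
.....X...
.....X...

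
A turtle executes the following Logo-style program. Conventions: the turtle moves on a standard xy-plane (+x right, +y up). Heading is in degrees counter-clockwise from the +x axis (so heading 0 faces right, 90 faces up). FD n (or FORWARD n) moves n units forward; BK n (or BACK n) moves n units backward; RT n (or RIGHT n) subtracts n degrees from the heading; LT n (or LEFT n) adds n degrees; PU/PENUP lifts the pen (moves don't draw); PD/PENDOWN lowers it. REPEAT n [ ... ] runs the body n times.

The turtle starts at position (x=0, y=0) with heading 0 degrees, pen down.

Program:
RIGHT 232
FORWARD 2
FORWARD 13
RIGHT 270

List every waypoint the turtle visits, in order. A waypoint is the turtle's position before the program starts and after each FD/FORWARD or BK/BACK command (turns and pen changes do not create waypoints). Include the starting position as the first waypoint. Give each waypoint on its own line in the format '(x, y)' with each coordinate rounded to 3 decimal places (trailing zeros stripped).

Answer: (0, 0)
(-1.231, 1.576)
(-9.235, 11.82)

Derivation:
Executing turtle program step by step:
Start: pos=(0,0), heading=0, pen down
RT 232: heading 0 -> 128
FD 2: (0,0) -> (-1.231,1.576) [heading=128, draw]
FD 13: (-1.231,1.576) -> (-9.235,11.82) [heading=128, draw]
RT 270: heading 128 -> 218
Final: pos=(-9.235,11.82), heading=218, 2 segment(s) drawn
Waypoints (3 total):
(0, 0)
(-1.231, 1.576)
(-9.235, 11.82)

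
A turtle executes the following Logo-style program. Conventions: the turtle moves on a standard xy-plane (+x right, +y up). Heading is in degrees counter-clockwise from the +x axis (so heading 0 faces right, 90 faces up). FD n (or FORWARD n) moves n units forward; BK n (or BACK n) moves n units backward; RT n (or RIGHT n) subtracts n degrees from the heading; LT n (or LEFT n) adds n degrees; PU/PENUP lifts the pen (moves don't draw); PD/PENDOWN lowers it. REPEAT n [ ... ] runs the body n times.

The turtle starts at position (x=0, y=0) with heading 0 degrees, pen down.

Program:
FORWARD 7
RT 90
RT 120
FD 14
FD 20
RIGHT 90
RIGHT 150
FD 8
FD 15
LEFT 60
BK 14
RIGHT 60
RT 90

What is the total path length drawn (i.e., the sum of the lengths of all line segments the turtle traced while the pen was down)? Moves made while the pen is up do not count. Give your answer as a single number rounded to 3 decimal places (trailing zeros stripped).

Answer: 78

Derivation:
Executing turtle program step by step:
Start: pos=(0,0), heading=0, pen down
FD 7: (0,0) -> (7,0) [heading=0, draw]
RT 90: heading 0 -> 270
RT 120: heading 270 -> 150
FD 14: (7,0) -> (-5.124,7) [heading=150, draw]
FD 20: (-5.124,7) -> (-22.445,17) [heading=150, draw]
RT 90: heading 150 -> 60
RT 150: heading 60 -> 270
FD 8: (-22.445,17) -> (-22.445,9) [heading=270, draw]
FD 15: (-22.445,9) -> (-22.445,-6) [heading=270, draw]
LT 60: heading 270 -> 330
BK 14: (-22.445,-6) -> (-34.569,1) [heading=330, draw]
RT 60: heading 330 -> 270
RT 90: heading 270 -> 180
Final: pos=(-34.569,1), heading=180, 6 segment(s) drawn

Segment lengths:
  seg 1: (0,0) -> (7,0), length = 7
  seg 2: (7,0) -> (-5.124,7), length = 14
  seg 3: (-5.124,7) -> (-22.445,17), length = 20
  seg 4: (-22.445,17) -> (-22.445,9), length = 8
  seg 5: (-22.445,9) -> (-22.445,-6), length = 15
  seg 6: (-22.445,-6) -> (-34.569,1), length = 14
Total = 78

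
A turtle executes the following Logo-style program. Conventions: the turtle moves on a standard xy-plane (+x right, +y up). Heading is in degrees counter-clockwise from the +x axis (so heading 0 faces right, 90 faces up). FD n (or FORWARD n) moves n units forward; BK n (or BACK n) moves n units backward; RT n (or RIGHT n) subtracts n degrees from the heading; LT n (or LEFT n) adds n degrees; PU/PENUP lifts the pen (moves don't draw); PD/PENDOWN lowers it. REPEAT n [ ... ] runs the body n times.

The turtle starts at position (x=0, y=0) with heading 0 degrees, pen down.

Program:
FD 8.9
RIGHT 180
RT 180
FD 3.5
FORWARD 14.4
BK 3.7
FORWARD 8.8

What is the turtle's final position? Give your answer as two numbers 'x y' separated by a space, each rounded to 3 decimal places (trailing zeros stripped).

Executing turtle program step by step:
Start: pos=(0,0), heading=0, pen down
FD 8.9: (0,0) -> (8.9,0) [heading=0, draw]
RT 180: heading 0 -> 180
RT 180: heading 180 -> 0
FD 3.5: (8.9,0) -> (12.4,0) [heading=0, draw]
FD 14.4: (12.4,0) -> (26.8,0) [heading=0, draw]
BK 3.7: (26.8,0) -> (23.1,0) [heading=0, draw]
FD 8.8: (23.1,0) -> (31.9,0) [heading=0, draw]
Final: pos=(31.9,0), heading=0, 5 segment(s) drawn

Answer: 31.9 0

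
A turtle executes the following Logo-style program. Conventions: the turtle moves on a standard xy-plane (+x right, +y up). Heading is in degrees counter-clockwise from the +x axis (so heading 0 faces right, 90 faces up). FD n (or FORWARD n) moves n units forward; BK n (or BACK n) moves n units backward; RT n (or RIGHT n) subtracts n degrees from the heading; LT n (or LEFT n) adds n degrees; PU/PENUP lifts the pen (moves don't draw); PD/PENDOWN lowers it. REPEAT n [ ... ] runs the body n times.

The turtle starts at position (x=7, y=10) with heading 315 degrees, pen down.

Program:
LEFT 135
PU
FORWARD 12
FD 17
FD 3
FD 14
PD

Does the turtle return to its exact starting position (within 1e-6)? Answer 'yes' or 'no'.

Executing turtle program step by step:
Start: pos=(7,10), heading=315, pen down
LT 135: heading 315 -> 90
PU: pen up
FD 12: (7,10) -> (7,22) [heading=90, move]
FD 17: (7,22) -> (7,39) [heading=90, move]
FD 3: (7,39) -> (7,42) [heading=90, move]
FD 14: (7,42) -> (7,56) [heading=90, move]
PD: pen down
Final: pos=(7,56), heading=90, 0 segment(s) drawn

Start position: (7, 10)
Final position: (7, 56)
Distance = 46; >= 1e-6 -> NOT closed

Answer: no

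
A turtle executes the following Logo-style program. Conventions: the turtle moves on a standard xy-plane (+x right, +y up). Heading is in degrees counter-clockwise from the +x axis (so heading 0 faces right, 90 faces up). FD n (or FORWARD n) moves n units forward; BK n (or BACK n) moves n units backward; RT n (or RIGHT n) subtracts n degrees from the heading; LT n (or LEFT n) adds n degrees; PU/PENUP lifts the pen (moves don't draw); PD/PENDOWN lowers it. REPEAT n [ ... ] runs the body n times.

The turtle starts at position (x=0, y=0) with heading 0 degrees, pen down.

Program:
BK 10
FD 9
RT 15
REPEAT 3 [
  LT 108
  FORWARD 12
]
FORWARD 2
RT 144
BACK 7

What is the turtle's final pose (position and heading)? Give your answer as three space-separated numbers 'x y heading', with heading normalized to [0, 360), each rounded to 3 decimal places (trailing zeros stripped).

Answer: 2.741 -5.009 165

Derivation:
Executing turtle program step by step:
Start: pos=(0,0), heading=0, pen down
BK 10: (0,0) -> (-10,0) [heading=0, draw]
FD 9: (-10,0) -> (-1,0) [heading=0, draw]
RT 15: heading 0 -> 345
REPEAT 3 [
  -- iteration 1/3 --
  LT 108: heading 345 -> 93
  FD 12: (-1,0) -> (-1.628,11.984) [heading=93, draw]
  -- iteration 2/3 --
  LT 108: heading 93 -> 201
  FD 12: (-1.628,11.984) -> (-12.831,7.683) [heading=201, draw]
  -- iteration 3/3 --
  LT 108: heading 201 -> 309
  FD 12: (-12.831,7.683) -> (-5.279,-1.643) [heading=309, draw]
]
FD 2: (-5.279,-1.643) -> (-4.021,-3.197) [heading=309, draw]
RT 144: heading 309 -> 165
BK 7: (-4.021,-3.197) -> (2.741,-5.009) [heading=165, draw]
Final: pos=(2.741,-5.009), heading=165, 7 segment(s) drawn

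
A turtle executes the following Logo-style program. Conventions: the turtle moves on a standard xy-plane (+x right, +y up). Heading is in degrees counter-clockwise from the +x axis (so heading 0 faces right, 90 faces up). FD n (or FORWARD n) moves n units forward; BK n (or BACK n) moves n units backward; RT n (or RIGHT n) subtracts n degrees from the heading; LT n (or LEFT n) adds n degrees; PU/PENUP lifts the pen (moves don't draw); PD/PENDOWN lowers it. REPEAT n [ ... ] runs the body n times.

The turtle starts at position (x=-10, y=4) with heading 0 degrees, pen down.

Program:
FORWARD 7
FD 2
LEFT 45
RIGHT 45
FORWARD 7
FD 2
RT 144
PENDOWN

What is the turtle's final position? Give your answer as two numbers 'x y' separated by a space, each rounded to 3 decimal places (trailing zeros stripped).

Executing turtle program step by step:
Start: pos=(-10,4), heading=0, pen down
FD 7: (-10,4) -> (-3,4) [heading=0, draw]
FD 2: (-3,4) -> (-1,4) [heading=0, draw]
LT 45: heading 0 -> 45
RT 45: heading 45 -> 0
FD 7: (-1,4) -> (6,4) [heading=0, draw]
FD 2: (6,4) -> (8,4) [heading=0, draw]
RT 144: heading 0 -> 216
PD: pen down
Final: pos=(8,4), heading=216, 4 segment(s) drawn

Answer: 8 4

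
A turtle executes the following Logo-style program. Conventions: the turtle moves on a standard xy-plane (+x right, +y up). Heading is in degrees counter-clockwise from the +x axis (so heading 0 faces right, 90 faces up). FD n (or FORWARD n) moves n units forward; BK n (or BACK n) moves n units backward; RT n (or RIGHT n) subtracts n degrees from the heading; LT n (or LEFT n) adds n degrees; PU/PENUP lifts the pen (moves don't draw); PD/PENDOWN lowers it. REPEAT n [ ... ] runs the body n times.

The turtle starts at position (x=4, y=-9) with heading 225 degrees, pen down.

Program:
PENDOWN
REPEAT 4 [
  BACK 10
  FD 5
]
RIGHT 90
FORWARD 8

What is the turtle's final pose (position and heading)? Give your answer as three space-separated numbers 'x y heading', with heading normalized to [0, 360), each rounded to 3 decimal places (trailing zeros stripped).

Answer: 12.485 10.799 135

Derivation:
Executing turtle program step by step:
Start: pos=(4,-9), heading=225, pen down
PD: pen down
REPEAT 4 [
  -- iteration 1/4 --
  BK 10: (4,-9) -> (11.071,-1.929) [heading=225, draw]
  FD 5: (11.071,-1.929) -> (7.536,-5.464) [heading=225, draw]
  -- iteration 2/4 --
  BK 10: (7.536,-5.464) -> (14.607,1.607) [heading=225, draw]
  FD 5: (14.607,1.607) -> (11.071,-1.929) [heading=225, draw]
  -- iteration 3/4 --
  BK 10: (11.071,-1.929) -> (18.142,5.142) [heading=225, draw]
  FD 5: (18.142,5.142) -> (14.607,1.607) [heading=225, draw]
  -- iteration 4/4 --
  BK 10: (14.607,1.607) -> (21.678,8.678) [heading=225, draw]
  FD 5: (21.678,8.678) -> (18.142,5.142) [heading=225, draw]
]
RT 90: heading 225 -> 135
FD 8: (18.142,5.142) -> (12.485,10.799) [heading=135, draw]
Final: pos=(12.485,10.799), heading=135, 9 segment(s) drawn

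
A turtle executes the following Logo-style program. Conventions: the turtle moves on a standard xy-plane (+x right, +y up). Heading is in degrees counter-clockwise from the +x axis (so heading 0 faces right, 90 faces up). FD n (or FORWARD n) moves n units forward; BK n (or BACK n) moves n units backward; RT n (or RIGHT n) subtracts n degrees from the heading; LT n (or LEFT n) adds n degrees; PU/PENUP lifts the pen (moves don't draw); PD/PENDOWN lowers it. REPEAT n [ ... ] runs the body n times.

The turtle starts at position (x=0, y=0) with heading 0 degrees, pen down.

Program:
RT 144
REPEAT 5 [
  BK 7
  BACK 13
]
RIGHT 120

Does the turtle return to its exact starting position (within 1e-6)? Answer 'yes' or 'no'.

Executing turtle program step by step:
Start: pos=(0,0), heading=0, pen down
RT 144: heading 0 -> 216
REPEAT 5 [
  -- iteration 1/5 --
  BK 7: (0,0) -> (5.663,4.114) [heading=216, draw]
  BK 13: (5.663,4.114) -> (16.18,11.756) [heading=216, draw]
  -- iteration 2/5 --
  BK 7: (16.18,11.756) -> (21.843,15.87) [heading=216, draw]
  BK 13: (21.843,15.87) -> (32.361,23.511) [heading=216, draw]
  -- iteration 3/5 --
  BK 7: (32.361,23.511) -> (38.024,27.626) [heading=216, draw]
  BK 13: (38.024,27.626) -> (48.541,35.267) [heading=216, draw]
  -- iteration 4/5 --
  BK 7: (48.541,35.267) -> (54.204,39.382) [heading=216, draw]
  BK 13: (54.204,39.382) -> (64.721,47.023) [heading=216, draw]
  -- iteration 5/5 --
  BK 7: (64.721,47.023) -> (70.384,51.137) [heading=216, draw]
  BK 13: (70.384,51.137) -> (80.902,58.779) [heading=216, draw]
]
RT 120: heading 216 -> 96
Final: pos=(80.902,58.779), heading=96, 10 segment(s) drawn

Start position: (0, 0)
Final position: (80.902, 58.779)
Distance = 100; >= 1e-6 -> NOT closed

Answer: no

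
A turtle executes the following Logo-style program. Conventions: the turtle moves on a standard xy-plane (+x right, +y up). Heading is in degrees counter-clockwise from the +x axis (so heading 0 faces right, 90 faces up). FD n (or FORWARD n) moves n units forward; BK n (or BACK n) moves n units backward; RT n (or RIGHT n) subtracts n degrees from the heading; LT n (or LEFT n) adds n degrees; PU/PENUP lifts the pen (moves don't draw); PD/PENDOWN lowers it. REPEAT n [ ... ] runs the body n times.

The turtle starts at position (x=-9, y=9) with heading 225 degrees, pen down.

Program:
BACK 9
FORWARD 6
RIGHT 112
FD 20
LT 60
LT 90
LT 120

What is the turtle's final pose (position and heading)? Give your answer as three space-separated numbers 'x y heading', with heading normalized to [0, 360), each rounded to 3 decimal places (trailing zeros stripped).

Executing turtle program step by step:
Start: pos=(-9,9), heading=225, pen down
BK 9: (-9,9) -> (-2.636,15.364) [heading=225, draw]
FD 6: (-2.636,15.364) -> (-6.879,11.121) [heading=225, draw]
RT 112: heading 225 -> 113
FD 20: (-6.879,11.121) -> (-14.693,29.531) [heading=113, draw]
LT 60: heading 113 -> 173
LT 90: heading 173 -> 263
LT 120: heading 263 -> 23
Final: pos=(-14.693,29.531), heading=23, 3 segment(s) drawn

Answer: -14.693 29.531 23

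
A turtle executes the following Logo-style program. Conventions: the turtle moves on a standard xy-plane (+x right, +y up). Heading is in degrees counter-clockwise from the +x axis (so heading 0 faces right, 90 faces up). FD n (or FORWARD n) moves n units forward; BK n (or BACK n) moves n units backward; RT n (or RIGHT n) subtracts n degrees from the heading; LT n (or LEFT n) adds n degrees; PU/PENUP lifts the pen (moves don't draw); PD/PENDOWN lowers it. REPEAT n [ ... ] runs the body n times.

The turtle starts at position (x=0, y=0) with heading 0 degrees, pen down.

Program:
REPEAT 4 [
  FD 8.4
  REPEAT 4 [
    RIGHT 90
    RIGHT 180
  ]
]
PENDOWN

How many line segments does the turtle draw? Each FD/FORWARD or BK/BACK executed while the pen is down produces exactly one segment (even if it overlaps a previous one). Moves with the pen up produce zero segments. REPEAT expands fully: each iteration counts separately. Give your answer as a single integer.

Answer: 4

Derivation:
Executing turtle program step by step:
Start: pos=(0,0), heading=0, pen down
REPEAT 4 [
  -- iteration 1/4 --
  FD 8.4: (0,0) -> (8.4,0) [heading=0, draw]
  REPEAT 4 [
    -- iteration 1/4 --
    RT 90: heading 0 -> 270
    RT 180: heading 270 -> 90
    -- iteration 2/4 --
    RT 90: heading 90 -> 0
    RT 180: heading 0 -> 180
    -- iteration 3/4 --
    RT 90: heading 180 -> 90
    RT 180: heading 90 -> 270
    -- iteration 4/4 --
    RT 90: heading 270 -> 180
    RT 180: heading 180 -> 0
  ]
  -- iteration 2/4 --
  FD 8.4: (8.4,0) -> (16.8,0) [heading=0, draw]
  REPEAT 4 [
    -- iteration 1/4 --
    RT 90: heading 0 -> 270
    RT 180: heading 270 -> 90
    -- iteration 2/4 --
    RT 90: heading 90 -> 0
    RT 180: heading 0 -> 180
    -- iteration 3/4 --
    RT 90: heading 180 -> 90
    RT 180: heading 90 -> 270
    -- iteration 4/4 --
    RT 90: heading 270 -> 180
    RT 180: heading 180 -> 0
  ]
  -- iteration 3/4 --
  FD 8.4: (16.8,0) -> (25.2,0) [heading=0, draw]
  REPEAT 4 [
    -- iteration 1/4 --
    RT 90: heading 0 -> 270
    RT 180: heading 270 -> 90
    -- iteration 2/4 --
    RT 90: heading 90 -> 0
    RT 180: heading 0 -> 180
    -- iteration 3/4 --
    RT 90: heading 180 -> 90
    RT 180: heading 90 -> 270
    -- iteration 4/4 --
    RT 90: heading 270 -> 180
    RT 180: heading 180 -> 0
  ]
  -- iteration 4/4 --
  FD 8.4: (25.2,0) -> (33.6,0) [heading=0, draw]
  REPEAT 4 [
    -- iteration 1/4 --
    RT 90: heading 0 -> 270
    RT 180: heading 270 -> 90
    -- iteration 2/4 --
    RT 90: heading 90 -> 0
    RT 180: heading 0 -> 180
    -- iteration 3/4 --
    RT 90: heading 180 -> 90
    RT 180: heading 90 -> 270
    -- iteration 4/4 --
    RT 90: heading 270 -> 180
    RT 180: heading 180 -> 0
  ]
]
PD: pen down
Final: pos=(33.6,0), heading=0, 4 segment(s) drawn
Segments drawn: 4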